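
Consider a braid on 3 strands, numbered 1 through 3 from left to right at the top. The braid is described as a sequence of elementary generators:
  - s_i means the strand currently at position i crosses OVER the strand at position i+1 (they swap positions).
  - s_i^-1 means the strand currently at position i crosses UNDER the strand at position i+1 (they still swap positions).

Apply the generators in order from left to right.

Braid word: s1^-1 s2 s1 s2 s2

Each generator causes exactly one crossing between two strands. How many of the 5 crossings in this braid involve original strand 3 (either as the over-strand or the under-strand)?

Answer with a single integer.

Answer: 2

Derivation:
Gen 1: crossing 1x2. Involves strand 3? no. Count so far: 0
Gen 2: crossing 1x3. Involves strand 3? yes. Count so far: 1
Gen 3: crossing 2x3. Involves strand 3? yes. Count so far: 2
Gen 4: crossing 2x1. Involves strand 3? no. Count so far: 2
Gen 5: crossing 1x2. Involves strand 3? no. Count so far: 2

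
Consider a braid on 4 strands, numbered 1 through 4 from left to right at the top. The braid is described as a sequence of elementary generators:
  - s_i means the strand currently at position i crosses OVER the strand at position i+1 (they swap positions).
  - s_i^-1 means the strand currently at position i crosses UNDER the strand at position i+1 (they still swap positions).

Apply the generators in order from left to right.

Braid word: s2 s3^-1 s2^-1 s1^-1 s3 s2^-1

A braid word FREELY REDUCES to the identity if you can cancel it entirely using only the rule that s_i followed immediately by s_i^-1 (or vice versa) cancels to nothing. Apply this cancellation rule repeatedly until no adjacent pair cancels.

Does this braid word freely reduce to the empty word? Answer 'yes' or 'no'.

Gen 1 (s2): push. Stack: [s2]
Gen 2 (s3^-1): push. Stack: [s2 s3^-1]
Gen 3 (s2^-1): push. Stack: [s2 s3^-1 s2^-1]
Gen 4 (s1^-1): push. Stack: [s2 s3^-1 s2^-1 s1^-1]
Gen 5 (s3): push. Stack: [s2 s3^-1 s2^-1 s1^-1 s3]
Gen 6 (s2^-1): push. Stack: [s2 s3^-1 s2^-1 s1^-1 s3 s2^-1]
Reduced word: s2 s3^-1 s2^-1 s1^-1 s3 s2^-1

Answer: no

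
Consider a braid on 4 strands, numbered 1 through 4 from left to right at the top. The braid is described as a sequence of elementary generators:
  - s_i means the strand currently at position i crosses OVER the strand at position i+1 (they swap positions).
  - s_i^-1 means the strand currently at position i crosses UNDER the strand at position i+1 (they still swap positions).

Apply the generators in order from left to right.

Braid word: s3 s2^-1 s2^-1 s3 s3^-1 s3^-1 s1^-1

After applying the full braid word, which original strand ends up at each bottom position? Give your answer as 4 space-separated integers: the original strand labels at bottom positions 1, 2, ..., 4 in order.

Answer: 2 1 3 4

Derivation:
Gen 1 (s3): strand 3 crosses over strand 4. Perm now: [1 2 4 3]
Gen 2 (s2^-1): strand 2 crosses under strand 4. Perm now: [1 4 2 3]
Gen 3 (s2^-1): strand 4 crosses under strand 2. Perm now: [1 2 4 3]
Gen 4 (s3): strand 4 crosses over strand 3. Perm now: [1 2 3 4]
Gen 5 (s3^-1): strand 3 crosses under strand 4. Perm now: [1 2 4 3]
Gen 6 (s3^-1): strand 4 crosses under strand 3. Perm now: [1 2 3 4]
Gen 7 (s1^-1): strand 1 crosses under strand 2. Perm now: [2 1 3 4]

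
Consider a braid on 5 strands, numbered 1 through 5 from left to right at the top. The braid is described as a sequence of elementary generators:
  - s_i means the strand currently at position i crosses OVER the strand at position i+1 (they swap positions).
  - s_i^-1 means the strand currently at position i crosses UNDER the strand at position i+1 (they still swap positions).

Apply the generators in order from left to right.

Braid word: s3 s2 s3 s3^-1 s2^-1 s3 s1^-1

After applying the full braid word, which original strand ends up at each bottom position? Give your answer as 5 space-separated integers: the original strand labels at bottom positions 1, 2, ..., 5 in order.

Gen 1 (s3): strand 3 crosses over strand 4. Perm now: [1 2 4 3 5]
Gen 2 (s2): strand 2 crosses over strand 4. Perm now: [1 4 2 3 5]
Gen 3 (s3): strand 2 crosses over strand 3. Perm now: [1 4 3 2 5]
Gen 4 (s3^-1): strand 3 crosses under strand 2. Perm now: [1 4 2 3 5]
Gen 5 (s2^-1): strand 4 crosses under strand 2. Perm now: [1 2 4 3 5]
Gen 6 (s3): strand 4 crosses over strand 3. Perm now: [1 2 3 4 5]
Gen 7 (s1^-1): strand 1 crosses under strand 2. Perm now: [2 1 3 4 5]

Answer: 2 1 3 4 5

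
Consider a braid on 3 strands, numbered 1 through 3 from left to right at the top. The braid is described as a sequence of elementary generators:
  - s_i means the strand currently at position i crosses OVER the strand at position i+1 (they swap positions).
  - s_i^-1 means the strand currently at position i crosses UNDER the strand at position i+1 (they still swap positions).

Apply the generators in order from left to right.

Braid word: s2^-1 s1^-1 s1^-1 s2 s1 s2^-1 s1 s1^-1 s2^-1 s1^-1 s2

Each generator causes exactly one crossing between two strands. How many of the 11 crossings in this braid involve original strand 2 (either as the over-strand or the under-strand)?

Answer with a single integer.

Answer: 7

Derivation:
Gen 1: crossing 2x3. Involves strand 2? yes. Count so far: 1
Gen 2: crossing 1x3. Involves strand 2? no. Count so far: 1
Gen 3: crossing 3x1. Involves strand 2? no. Count so far: 1
Gen 4: crossing 3x2. Involves strand 2? yes. Count so far: 2
Gen 5: crossing 1x2. Involves strand 2? yes. Count so far: 3
Gen 6: crossing 1x3. Involves strand 2? no. Count so far: 3
Gen 7: crossing 2x3. Involves strand 2? yes. Count so far: 4
Gen 8: crossing 3x2. Involves strand 2? yes. Count so far: 5
Gen 9: crossing 3x1. Involves strand 2? no. Count so far: 5
Gen 10: crossing 2x1. Involves strand 2? yes. Count so far: 6
Gen 11: crossing 2x3. Involves strand 2? yes. Count so far: 7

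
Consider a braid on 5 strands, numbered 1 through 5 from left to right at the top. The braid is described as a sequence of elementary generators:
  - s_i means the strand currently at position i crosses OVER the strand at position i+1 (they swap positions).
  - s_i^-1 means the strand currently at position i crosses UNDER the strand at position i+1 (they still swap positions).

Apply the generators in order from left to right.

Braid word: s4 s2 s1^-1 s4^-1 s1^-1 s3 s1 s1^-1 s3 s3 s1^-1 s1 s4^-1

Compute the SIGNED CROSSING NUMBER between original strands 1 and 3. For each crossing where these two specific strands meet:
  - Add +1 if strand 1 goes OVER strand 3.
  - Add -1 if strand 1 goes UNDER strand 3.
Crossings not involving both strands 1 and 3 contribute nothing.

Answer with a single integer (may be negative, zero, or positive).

Answer: 0

Derivation:
Gen 1: crossing 4x5. Both 1&3? no. Sum: 0
Gen 2: crossing 2x3. Both 1&3? no. Sum: 0
Gen 3: 1 under 3. Both 1&3? yes. Contrib: -1. Sum: -1
Gen 4: crossing 5x4. Both 1&3? no. Sum: -1
Gen 5: 3 under 1. Both 1&3? yes. Contrib: +1. Sum: 0
Gen 6: crossing 2x4. Both 1&3? no. Sum: 0
Gen 7: 1 over 3. Both 1&3? yes. Contrib: +1. Sum: 1
Gen 8: 3 under 1. Both 1&3? yes. Contrib: +1. Sum: 2
Gen 9: crossing 4x2. Both 1&3? no. Sum: 2
Gen 10: crossing 2x4. Both 1&3? no. Sum: 2
Gen 11: 1 under 3. Both 1&3? yes. Contrib: -1. Sum: 1
Gen 12: 3 over 1. Both 1&3? yes. Contrib: -1. Sum: 0
Gen 13: crossing 2x5. Both 1&3? no. Sum: 0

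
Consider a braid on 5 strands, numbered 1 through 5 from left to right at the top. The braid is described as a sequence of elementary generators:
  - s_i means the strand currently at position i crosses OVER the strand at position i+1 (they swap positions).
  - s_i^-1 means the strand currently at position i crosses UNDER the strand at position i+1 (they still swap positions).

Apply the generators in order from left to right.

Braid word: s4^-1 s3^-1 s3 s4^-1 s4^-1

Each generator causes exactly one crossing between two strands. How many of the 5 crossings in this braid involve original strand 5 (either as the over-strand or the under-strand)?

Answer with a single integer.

Gen 1: crossing 4x5. Involves strand 5? yes. Count so far: 1
Gen 2: crossing 3x5. Involves strand 5? yes. Count so far: 2
Gen 3: crossing 5x3. Involves strand 5? yes. Count so far: 3
Gen 4: crossing 5x4. Involves strand 5? yes. Count so far: 4
Gen 5: crossing 4x5. Involves strand 5? yes. Count so far: 5

Answer: 5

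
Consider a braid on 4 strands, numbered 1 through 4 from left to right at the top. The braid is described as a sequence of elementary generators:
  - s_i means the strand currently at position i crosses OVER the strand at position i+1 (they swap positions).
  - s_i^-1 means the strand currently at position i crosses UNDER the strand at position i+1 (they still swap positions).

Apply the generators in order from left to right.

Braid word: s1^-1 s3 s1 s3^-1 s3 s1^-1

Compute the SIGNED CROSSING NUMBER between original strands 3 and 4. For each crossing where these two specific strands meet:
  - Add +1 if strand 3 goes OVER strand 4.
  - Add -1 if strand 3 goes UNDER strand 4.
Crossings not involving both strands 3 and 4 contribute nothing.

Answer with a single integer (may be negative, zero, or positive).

Gen 1: crossing 1x2. Both 3&4? no. Sum: 0
Gen 2: 3 over 4. Both 3&4? yes. Contrib: +1. Sum: 1
Gen 3: crossing 2x1. Both 3&4? no. Sum: 1
Gen 4: 4 under 3. Both 3&4? yes. Contrib: +1. Sum: 2
Gen 5: 3 over 4. Both 3&4? yes. Contrib: +1. Sum: 3
Gen 6: crossing 1x2. Both 3&4? no. Sum: 3

Answer: 3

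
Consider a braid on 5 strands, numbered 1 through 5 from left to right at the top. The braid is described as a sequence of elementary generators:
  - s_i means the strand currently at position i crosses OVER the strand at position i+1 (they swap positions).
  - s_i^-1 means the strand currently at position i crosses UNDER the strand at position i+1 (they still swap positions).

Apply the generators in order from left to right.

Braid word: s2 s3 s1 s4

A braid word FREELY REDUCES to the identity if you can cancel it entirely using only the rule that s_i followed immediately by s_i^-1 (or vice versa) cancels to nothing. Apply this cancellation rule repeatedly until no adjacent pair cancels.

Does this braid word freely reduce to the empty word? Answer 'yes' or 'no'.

Gen 1 (s2): push. Stack: [s2]
Gen 2 (s3): push. Stack: [s2 s3]
Gen 3 (s1): push. Stack: [s2 s3 s1]
Gen 4 (s4): push. Stack: [s2 s3 s1 s4]
Reduced word: s2 s3 s1 s4

Answer: no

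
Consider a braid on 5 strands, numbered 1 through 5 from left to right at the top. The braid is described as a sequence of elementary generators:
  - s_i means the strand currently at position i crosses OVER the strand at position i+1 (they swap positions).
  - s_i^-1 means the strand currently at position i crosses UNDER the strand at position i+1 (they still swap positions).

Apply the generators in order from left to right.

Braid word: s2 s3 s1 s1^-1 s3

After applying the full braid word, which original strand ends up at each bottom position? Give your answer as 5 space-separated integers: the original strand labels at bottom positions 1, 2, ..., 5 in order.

Gen 1 (s2): strand 2 crosses over strand 3. Perm now: [1 3 2 4 5]
Gen 2 (s3): strand 2 crosses over strand 4. Perm now: [1 3 4 2 5]
Gen 3 (s1): strand 1 crosses over strand 3. Perm now: [3 1 4 2 5]
Gen 4 (s1^-1): strand 3 crosses under strand 1. Perm now: [1 3 4 2 5]
Gen 5 (s3): strand 4 crosses over strand 2. Perm now: [1 3 2 4 5]

Answer: 1 3 2 4 5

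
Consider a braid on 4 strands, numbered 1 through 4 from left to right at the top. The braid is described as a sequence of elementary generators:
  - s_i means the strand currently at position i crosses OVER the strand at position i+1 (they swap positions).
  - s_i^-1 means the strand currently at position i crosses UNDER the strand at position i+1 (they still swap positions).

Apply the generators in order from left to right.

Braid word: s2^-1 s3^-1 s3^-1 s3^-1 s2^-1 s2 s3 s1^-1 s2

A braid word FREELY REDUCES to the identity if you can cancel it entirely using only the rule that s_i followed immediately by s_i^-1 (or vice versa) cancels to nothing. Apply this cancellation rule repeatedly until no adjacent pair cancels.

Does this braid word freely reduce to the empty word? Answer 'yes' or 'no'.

Gen 1 (s2^-1): push. Stack: [s2^-1]
Gen 2 (s3^-1): push. Stack: [s2^-1 s3^-1]
Gen 3 (s3^-1): push. Stack: [s2^-1 s3^-1 s3^-1]
Gen 4 (s3^-1): push. Stack: [s2^-1 s3^-1 s3^-1 s3^-1]
Gen 5 (s2^-1): push. Stack: [s2^-1 s3^-1 s3^-1 s3^-1 s2^-1]
Gen 6 (s2): cancels prior s2^-1. Stack: [s2^-1 s3^-1 s3^-1 s3^-1]
Gen 7 (s3): cancels prior s3^-1. Stack: [s2^-1 s3^-1 s3^-1]
Gen 8 (s1^-1): push. Stack: [s2^-1 s3^-1 s3^-1 s1^-1]
Gen 9 (s2): push. Stack: [s2^-1 s3^-1 s3^-1 s1^-1 s2]
Reduced word: s2^-1 s3^-1 s3^-1 s1^-1 s2

Answer: no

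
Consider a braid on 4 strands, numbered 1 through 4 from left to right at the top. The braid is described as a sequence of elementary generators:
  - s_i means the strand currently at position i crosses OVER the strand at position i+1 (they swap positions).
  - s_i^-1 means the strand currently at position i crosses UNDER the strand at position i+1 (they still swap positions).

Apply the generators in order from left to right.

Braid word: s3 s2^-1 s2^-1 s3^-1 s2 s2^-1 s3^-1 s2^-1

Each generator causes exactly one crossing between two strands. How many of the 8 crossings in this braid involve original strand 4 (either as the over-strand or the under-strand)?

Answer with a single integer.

Answer: 6

Derivation:
Gen 1: crossing 3x4. Involves strand 4? yes. Count so far: 1
Gen 2: crossing 2x4. Involves strand 4? yes. Count so far: 2
Gen 3: crossing 4x2. Involves strand 4? yes. Count so far: 3
Gen 4: crossing 4x3. Involves strand 4? yes. Count so far: 4
Gen 5: crossing 2x3. Involves strand 4? no. Count so far: 4
Gen 6: crossing 3x2. Involves strand 4? no. Count so far: 4
Gen 7: crossing 3x4. Involves strand 4? yes. Count so far: 5
Gen 8: crossing 2x4. Involves strand 4? yes. Count so far: 6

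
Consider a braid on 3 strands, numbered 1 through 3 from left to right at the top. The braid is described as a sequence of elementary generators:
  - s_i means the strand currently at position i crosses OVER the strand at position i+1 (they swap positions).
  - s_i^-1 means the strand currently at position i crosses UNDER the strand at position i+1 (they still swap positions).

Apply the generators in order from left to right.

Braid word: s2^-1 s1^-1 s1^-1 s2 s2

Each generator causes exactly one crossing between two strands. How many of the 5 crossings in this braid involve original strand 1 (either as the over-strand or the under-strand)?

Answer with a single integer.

Answer: 2

Derivation:
Gen 1: crossing 2x3. Involves strand 1? no. Count so far: 0
Gen 2: crossing 1x3. Involves strand 1? yes. Count so far: 1
Gen 3: crossing 3x1. Involves strand 1? yes. Count so far: 2
Gen 4: crossing 3x2. Involves strand 1? no. Count so far: 2
Gen 5: crossing 2x3. Involves strand 1? no. Count so far: 2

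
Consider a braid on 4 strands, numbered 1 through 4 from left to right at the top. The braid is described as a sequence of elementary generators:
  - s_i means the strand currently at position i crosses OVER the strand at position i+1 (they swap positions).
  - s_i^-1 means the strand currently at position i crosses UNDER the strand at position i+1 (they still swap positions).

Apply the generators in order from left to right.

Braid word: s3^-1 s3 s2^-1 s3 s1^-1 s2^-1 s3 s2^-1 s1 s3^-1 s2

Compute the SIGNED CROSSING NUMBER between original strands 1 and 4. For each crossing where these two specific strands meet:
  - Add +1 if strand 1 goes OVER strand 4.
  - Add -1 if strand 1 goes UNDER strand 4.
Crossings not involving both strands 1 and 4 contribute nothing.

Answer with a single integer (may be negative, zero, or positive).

Gen 1: crossing 3x4. Both 1&4? no. Sum: 0
Gen 2: crossing 4x3. Both 1&4? no. Sum: 0
Gen 3: crossing 2x3. Both 1&4? no. Sum: 0
Gen 4: crossing 2x4. Both 1&4? no. Sum: 0
Gen 5: crossing 1x3. Both 1&4? no. Sum: 0
Gen 6: 1 under 4. Both 1&4? yes. Contrib: -1. Sum: -1
Gen 7: crossing 1x2. Both 1&4? no. Sum: -1
Gen 8: crossing 4x2. Both 1&4? no. Sum: -1
Gen 9: crossing 3x2. Both 1&4? no. Sum: -1
Gen 10: 4 under 1. Both 1&4? yes. Contrib: +1. Sum: 0
Gen 11: crossing 3x1. Both 1&4? no. Sum: 0

Answer: 0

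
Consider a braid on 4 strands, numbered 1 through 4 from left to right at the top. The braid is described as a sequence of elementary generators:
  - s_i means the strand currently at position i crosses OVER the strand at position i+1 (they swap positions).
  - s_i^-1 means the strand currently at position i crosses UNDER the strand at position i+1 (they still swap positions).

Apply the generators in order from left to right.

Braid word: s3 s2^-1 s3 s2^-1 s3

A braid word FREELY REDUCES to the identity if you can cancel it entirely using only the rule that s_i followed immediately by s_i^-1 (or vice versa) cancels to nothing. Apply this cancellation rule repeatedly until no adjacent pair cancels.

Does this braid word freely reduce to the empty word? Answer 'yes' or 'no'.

Gen 1 (s3): push. Stack: [s3]
Gen 2 (s2^-1): push. Stack: [s3 s2^-1]
Gen 3 (s3): push. Stack: [s3 s2^-1 s3]
Gen 4 (s2^-1): push. Stack: [s3 s2^-1 s3 s2^-1]
Gen 5 (s3): push. Stack: [s3 s2^-1 s3 s2^-1 s3]
Reduced word: s3 s2^-1 s3 s2^-1 s3

Answer: no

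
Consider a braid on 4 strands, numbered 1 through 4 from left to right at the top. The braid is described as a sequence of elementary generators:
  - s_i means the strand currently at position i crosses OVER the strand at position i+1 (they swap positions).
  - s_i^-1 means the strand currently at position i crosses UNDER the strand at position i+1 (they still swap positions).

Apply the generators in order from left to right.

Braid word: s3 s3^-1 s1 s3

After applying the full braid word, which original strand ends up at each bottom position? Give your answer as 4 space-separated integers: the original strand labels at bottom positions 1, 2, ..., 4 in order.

Gen 1 (s3): strand 3 crosses over strand 4. Perm now: [1 2 4 3]
Gen 2 (s3^-1): strand 4 crosses under strand 3. Perm now: [1 2 3 4]
Gen 3 (s1): strand 1 crosses over strand 2. Perm now: [2 1 3 4]
Gen 4 (s3): strand 3 crosses over strand 4. Perm now: [2 1 4 3]

Answer: 2 1 4 3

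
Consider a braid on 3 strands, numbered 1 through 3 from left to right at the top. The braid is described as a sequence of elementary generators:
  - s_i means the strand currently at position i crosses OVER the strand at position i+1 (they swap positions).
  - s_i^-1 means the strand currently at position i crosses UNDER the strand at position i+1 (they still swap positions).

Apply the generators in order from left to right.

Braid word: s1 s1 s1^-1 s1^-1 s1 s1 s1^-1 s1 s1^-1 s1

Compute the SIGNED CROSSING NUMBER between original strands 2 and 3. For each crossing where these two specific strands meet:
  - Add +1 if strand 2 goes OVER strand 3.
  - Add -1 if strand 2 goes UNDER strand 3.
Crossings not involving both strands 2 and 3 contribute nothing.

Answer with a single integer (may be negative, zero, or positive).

Gen 1: crossing 1x2. Both 2&3? no. Sum: 0
Gen 2: crossing 2x1. Both 2&3? no. Sum: 0
Gen 3: crossing 1x2. Both 2&3? no. Sum: 0
Gen 4: crossing 2x1. Both 2&3? no. Sum: 0
Gen 5: crossing 1x2. Both 2&3? no. Sum: 0
Gen 6: crossing 2x1. Both 2&3? no. Sum: 0
Gen 7: crossing 1x2. Both 2&3? no. Sum: 0
Gen 8: crossing 2x1. Both 2&3? no. Sum: 0
Gen 9: crossing 1x2. Both 2&3? no. Sum: 0
Gen 10: crossing 2x1. Both 2&3? no. Sum: 0

Answer: 0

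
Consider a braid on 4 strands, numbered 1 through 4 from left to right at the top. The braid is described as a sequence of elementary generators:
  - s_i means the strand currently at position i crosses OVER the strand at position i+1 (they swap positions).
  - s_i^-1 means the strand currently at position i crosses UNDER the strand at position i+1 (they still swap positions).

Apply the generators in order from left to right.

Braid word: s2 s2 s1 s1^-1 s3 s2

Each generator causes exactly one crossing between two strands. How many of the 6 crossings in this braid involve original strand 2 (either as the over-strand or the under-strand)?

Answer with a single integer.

Answer: 5

Derivation:
Gen 1: crossing 2x3. Involves strand 2? yes. Count so far: 1
Gen 2: crossing 3x2. Involves strand 2? yes. Count so far: 2
Gen 3: crossing 1x2. Involves strand 2? yes. Count so far: 3
Gen 4: crossing 2x1. Involves strand 2? yes. Count so far: 4
Gen 5: crossing 3x4. Involves strand 2? no. Count so far: 4
Gen 6: crossing 2x4. Involves strand 2? yes. Count so far: 5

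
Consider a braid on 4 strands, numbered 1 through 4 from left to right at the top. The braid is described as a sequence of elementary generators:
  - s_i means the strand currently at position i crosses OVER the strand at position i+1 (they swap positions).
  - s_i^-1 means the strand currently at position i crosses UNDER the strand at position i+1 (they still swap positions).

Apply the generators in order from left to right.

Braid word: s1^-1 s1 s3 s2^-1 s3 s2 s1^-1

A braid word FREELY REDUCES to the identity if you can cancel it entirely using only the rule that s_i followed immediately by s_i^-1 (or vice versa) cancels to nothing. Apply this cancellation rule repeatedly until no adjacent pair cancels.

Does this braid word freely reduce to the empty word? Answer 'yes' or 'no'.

Answer: no

Derivation:
Gen 1 (s1^-1): push. Stack: [s1^-1]
Gen 2 (s1): cancels prior s1^-1. Stack: []
Gen 3 (s3): push. Stack: [s3]
Gen 4 (s2^-1): push. Stack: [s3 s2^-1]
Gen 5 (s3): push. Stack: [s3 s2^-1 s3]
Gen 6 (s2): push. Stack: [s3 s2^-1 s3 s2]
Gen 7 (s1^-1): push. Stack: [s3 s2^-1 s3 s2 s1^-1]
Reduced word: s3 s2^-1 s3 s2 s1^-1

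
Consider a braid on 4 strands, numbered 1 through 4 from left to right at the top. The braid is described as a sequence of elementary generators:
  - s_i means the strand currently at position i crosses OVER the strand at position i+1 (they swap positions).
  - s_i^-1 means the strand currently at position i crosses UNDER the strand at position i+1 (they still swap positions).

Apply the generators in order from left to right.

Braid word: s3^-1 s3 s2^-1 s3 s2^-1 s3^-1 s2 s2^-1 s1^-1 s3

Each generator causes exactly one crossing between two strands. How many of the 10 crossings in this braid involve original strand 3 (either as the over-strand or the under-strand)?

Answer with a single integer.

Gen 1: crossing 3x4. Involves strand 3? yes. Count so far: 1
Gen 2: crossing 4x3. Involves strand 3? yes. Count so far: 2
Gen 3: crossing 2x3. Involves strand 3? yes. Count so far: 3
Gen 4: crossing 2x4. Involves strand 3? no. Count so far: 3
Gen 5: crossing 3x4. Involves strand 3? yes. Count so far: 4
Gen 6: crossing 3x2. Involves strand 3? yes. Count so far: 5
Gen 7: crossing 4x2. Involves strand 3? no. Count so far: 5
Gen 8: crossing 2x4. Involves strand 3? no. Count so far: 5
Gen 9: crossing 1x4. Involves strand 3? no. Count so far: 5
Gen 10: crossing 2x3. Involves strand 3? yes. Count so far: 6

Answer: 6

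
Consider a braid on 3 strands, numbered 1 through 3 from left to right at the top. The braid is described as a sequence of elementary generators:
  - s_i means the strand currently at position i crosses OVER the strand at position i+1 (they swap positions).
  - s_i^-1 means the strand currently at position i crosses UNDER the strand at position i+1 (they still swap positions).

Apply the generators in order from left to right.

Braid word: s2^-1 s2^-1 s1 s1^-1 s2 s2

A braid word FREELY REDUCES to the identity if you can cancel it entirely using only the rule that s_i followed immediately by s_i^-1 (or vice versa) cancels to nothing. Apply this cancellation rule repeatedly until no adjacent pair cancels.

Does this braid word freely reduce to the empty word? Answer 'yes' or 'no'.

Answer: yes

Derivation:
Gen 1 (s2^-1): push. Stack: [s2^-1]
Gen 2 (s2^-1): push. Stack: [s2^-1 s2^-1]
Gen 3 (s1): push. Stack: [s2^-1 s2^-1 s1]
Gen 4 (s1^-1): cancels prior s1. Stack: [s2^-1 s2^-1]
Gen 5 (s2): cancels prior s2^-1. Stack: [s2^-1]
Gen 6 (s2): cancels prior s2^-1. Stack: []
Reduced word: (empty)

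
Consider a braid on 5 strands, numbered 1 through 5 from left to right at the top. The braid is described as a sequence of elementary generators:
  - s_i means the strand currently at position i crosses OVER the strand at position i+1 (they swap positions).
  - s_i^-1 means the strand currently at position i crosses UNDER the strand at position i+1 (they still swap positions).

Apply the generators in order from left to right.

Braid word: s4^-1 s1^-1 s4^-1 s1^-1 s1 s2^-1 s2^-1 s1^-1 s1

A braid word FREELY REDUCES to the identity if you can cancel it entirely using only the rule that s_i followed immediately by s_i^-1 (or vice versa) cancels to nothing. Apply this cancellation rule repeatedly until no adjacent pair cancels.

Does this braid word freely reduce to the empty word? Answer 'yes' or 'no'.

Gen 1 (s4^-1): push. Stack: [s4^-1]
Gen 2 (s1^-1): push. Stack: [s4^-1 s1^-1]
Gen 3 (s4^-1): push. Stack: [s4^-1 s1^-1 s4^-1]
Gen 4 (s1^-1): push. Stack: [s4^-1 s1^-1 s4^-1 s1^-1]
Gen 5 (s1): cancels prior s1^-1. Stack: [s4^-1 s1^-1 s4^-1]
Gen 6 (s2^-1): push. Stack: [s4^-1 s1^-1 s4^-1 s2^-1]
Gen 7 (s2^-1): push. Stack: [s4^-1 s1^-1 s4^-1 s2^-1 s2^-1]
Gen 8 (s1^-1): push. Stack: [s4^-1 s1^-1 s4^-1 s2^-1 s2^-1 s1^-1]
Gen 9 (s1): cancels prior s1^-1. Stack: [s4^-1 s1^-1 s4^-1 s2^-1 s2^-1]
Reduced word: s4^-1 s1^-1 s4^-1 s2^-1 s2^-1

Answer: no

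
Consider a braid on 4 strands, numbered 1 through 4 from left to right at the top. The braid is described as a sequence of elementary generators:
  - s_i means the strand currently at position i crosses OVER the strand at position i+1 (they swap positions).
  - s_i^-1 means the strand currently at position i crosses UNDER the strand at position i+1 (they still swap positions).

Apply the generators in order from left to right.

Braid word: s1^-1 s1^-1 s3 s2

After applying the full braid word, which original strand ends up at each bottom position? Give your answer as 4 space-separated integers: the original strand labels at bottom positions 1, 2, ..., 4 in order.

Gen 1 (s1^-1): strand 1 crosses under strand 2. Perm now: [2 1 3 4]
Gen 2 (s1^-1): strand 2 crosses under strand 1. Perm now: [1 2 3 4]
Gen 3 (s3): strand 3 crosses over strand 4. Perm now: [1 2 4 3]
Gen 4 (s2): strand 2 crosses over strand 4. Perm now: [1 4 2 3]

Answer: 1 4 2 3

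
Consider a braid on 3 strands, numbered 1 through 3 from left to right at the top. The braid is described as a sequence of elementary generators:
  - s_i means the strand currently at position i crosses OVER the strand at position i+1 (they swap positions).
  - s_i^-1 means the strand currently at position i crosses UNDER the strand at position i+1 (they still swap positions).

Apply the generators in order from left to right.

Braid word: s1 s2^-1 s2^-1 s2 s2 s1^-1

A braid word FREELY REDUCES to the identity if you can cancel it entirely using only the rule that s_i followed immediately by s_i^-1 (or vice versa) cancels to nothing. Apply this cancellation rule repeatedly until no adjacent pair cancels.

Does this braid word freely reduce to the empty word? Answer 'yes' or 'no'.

Gen 1 (s1): push. Stack: [s1]
Gen 2 (s2^-1): push. Stack: [s1 s2^-1]
Gen 3 (s2^-1): push. Stack: [s1 s2^-1 s2^-1]
Gen 4 (s2): cancels prior s2^-1. Stack: [s1 s2^-1]
Gen 5 (s2): cancels prior s2^-1. Stack: [s1]
Gen 6 (s1^-1): cancels prior s1. Stack: []
Reduced word: (empty)

Answer: yes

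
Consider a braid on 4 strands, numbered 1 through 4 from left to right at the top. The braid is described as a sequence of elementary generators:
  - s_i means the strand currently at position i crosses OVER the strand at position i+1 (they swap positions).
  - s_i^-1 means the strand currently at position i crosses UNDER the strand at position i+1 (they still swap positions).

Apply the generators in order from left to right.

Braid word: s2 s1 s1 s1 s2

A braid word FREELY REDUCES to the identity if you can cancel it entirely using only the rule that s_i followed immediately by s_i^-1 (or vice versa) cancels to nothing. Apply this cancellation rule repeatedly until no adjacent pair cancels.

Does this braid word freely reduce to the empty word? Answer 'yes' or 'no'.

Gen 1 (s2): push. Stack: [s2]
Gen 2 (s1): push. Stack: [s2 s1]
Gen 3 (s1): push. Stack: [s2 s1 s1]
Gen 4 (s1): push. Stack: [s2 s1 s1 s1]
Gen 5 (s2): push. Stack: [s2 s1 s1 s1 s2]
Reduced word: s2 s1 s1 s1 s2

Answer: no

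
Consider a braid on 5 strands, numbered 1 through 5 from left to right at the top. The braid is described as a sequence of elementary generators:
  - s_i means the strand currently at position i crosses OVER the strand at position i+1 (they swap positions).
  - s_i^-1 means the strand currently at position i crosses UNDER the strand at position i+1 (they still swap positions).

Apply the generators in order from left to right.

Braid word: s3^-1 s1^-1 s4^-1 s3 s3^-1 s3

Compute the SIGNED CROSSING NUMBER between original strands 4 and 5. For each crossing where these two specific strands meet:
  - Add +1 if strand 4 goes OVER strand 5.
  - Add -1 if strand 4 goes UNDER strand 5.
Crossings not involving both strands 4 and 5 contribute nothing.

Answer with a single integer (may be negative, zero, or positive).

Answer: 3

Derivation:
Gen 1: crossing 3x4. Both 4&5? no. Sum: 0
Gen 2: crossing 1x2. Both 4&5? no. Sum: 0
Gen 3: crossing 3x5. Both 4&5? no. Sum: 0
Gen 4: 4 over 5. Both 4&5? yes. Contrib: +1. Sum: 1
Gen 5: 5 under 4. Both 4&5? yes. Contrib: +1. Sum: 2
Gen 6: 4 over 5. Both 4&5? yes. Contrib: +1. Sum: 3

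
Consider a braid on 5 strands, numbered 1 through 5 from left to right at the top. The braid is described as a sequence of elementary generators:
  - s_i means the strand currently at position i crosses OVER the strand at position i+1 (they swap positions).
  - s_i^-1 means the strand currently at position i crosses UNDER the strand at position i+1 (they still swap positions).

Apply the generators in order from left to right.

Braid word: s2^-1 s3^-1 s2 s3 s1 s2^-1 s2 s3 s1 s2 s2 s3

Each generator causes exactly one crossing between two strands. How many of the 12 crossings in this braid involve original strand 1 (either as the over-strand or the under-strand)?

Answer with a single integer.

Gen 1: crossing 2x3. Involves strand 1? no. Count so far: 0
Gen 2: crossing 2x4. Involves strand 1? no. Count so far: 0
Gen 3: crossing 3x4. Involves strand 1? no. Count so far: 0
Gen 4: crossing 3x2. Involves strand 1? no. Count so far: 0
Gen 5: crossing 1x4. Involves strand 1? yes. Count so far: 1
Gen 6: crossing 1x2. Involves strand 1? yes. Count so far: 2
Gen 7: crossing 2x1. Involves strand 1? yes. Count so far: 3
Gen 8: crossing 2x3. Involves strand 1? no. Count so far: 3
Gen 9: crossing 4x1. Involves strand 1? yes. Count so far: 4
Gen 10: crossing 4x3. Involves strand 1? no. Count so far: 4
Gen 11: crossing 3x4. Involves strand 1? no. Count so far: 4
Gen 12: crossing 3x2. Involves strand 1? no. Count so far: 4

Answer: 4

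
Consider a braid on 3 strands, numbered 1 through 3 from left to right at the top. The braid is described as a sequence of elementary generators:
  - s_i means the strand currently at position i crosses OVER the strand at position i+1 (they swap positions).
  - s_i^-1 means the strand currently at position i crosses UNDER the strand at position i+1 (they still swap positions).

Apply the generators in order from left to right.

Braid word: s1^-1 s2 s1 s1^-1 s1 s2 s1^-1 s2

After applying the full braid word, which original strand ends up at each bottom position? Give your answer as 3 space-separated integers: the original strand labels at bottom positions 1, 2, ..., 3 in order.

Gen 1 (s1^-1): strand 1 crosses under strand 2. Perm now: [2 1 3]
Gen 2 (s2): strand 1 crosses over strand 3. Perm now: [2 3 1]
Gen 3 (s1): strand 2 crosses over strand 3. Perm now: [3 2 1]
Gen 4 (s1^-1): strand 3 crosses under strand 2. Perm now: [2 3 1]
Gen 5 (s1): strand 2 crosses over strand 3. Perm now: [3 2 1]
Gen 6 (s2): strand 2 crosses over strand 1. Perm now: [3 1 2]
Gen 7 (s1^-1): strand 3 crosses under strand 1. Perm now: [1 3 2]
Gen 8 (s2): strand 3 crosses over strand 2. Perm now: [1 2 3]

Answer: 1 2 3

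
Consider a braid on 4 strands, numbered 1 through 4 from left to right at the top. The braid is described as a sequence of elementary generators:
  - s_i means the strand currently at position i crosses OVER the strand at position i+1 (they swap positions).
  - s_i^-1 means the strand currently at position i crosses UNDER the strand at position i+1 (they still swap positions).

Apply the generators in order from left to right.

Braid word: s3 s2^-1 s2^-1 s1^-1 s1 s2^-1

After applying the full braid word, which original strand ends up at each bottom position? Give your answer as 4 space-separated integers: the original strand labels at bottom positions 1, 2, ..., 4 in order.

Gen 1 (s3): strand 3 crosses over strand 4. Perm now: [1 2 4 3]
Gen 2 (s2^-1): strand 2 crosses under strand 4. Perm now: [1 4 2 3]
Gen 3 (s2^-1): strand 4 crosses under strand 2. Perm now: [1 2 4 3]
Gen 4 (s1^-1): strand 1 crosses under strand 2. Perm now: [2 1 4 3]
Gen 5 (s1): strand 2 crosses over strand 1. Perm now: [1 2 4 3]
Gen 6 (s2^-1): strand 2 crosses under strand 4. Perm now: [1 4 2 3]

Answer: 1 4 2 3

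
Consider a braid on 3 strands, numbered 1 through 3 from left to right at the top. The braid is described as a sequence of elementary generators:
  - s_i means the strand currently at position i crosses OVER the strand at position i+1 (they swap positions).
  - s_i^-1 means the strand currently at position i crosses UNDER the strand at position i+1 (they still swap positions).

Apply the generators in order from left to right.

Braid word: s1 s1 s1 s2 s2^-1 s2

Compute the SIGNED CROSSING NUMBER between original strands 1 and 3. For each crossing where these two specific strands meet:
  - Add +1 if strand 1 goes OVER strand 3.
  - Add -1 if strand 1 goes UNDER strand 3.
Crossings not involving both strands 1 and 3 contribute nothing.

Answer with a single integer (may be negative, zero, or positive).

Gen 1: crossing 1x2. Both 1&3? no. Sum: 0
Gen 2: crossing 2x1. Both 1&3? no. Sum: 0
Gen 3: crossing 1x2. Both 1&3? no. Sum: 0
Gen 4: 1 over 3. Both 1&3? yes. Contrib: +1. Sum: 1
Gen 5: 3 under 1. Both 1&3? yes. Contrib: +1. Sum: 2
Gen 6: 1 over 3. Both 1&3? yes. Contrib: +1. Sum: 3

Answer: 3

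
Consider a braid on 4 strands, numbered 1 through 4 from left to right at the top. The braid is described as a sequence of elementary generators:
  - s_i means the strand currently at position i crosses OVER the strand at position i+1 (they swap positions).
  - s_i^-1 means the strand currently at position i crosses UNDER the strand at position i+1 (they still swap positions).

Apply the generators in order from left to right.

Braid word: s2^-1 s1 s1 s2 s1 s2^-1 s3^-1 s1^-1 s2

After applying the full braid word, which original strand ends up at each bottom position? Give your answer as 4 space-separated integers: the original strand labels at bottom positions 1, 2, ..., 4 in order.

Gen 1 (s2^-1): strand 2 crosses under strand 3. Perm now: [1 3 2 4]
Gen 2 (s1): strand 1 crosses over strand 3. Perm now: [3 1 2 4]
Gen 3 (s1): strand 3 crosses over strand 1. Perm now: [1 3 2 4]
Gen 4 (s2): strand 3 crosses over strand 2. Perm now: [1 2 3 4]
Gen 5 (s1): strand 1 crosses over strand 2. Perm now: [2 1 3 4]
Gen 6 (s2^-1): strand 1 crosses under strand 3. Perm now: [2 3 1 4]
Gen 7 (s3^-1): strand 1 crosses under strand 4. Perm now: [2 3 4 1]
Gen 8 (s1^-1): strand 2 crosses under strand 3. Perm now: [3 2 4 1]
Gen 9 (s2): strand 2 crosses over strand 4. Perm now: [3 4 2 1]

Answer: 3 4 2 1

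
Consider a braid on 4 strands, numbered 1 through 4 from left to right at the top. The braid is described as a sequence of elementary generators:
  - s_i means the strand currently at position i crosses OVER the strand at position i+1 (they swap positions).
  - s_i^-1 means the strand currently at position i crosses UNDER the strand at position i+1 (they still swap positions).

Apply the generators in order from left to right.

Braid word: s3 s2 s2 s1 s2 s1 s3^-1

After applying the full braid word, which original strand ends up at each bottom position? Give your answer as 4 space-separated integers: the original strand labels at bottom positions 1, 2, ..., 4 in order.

Answer: 4 2 3 1

Derivation:
Gen 1 (s3): strand 3 crosses over strand 4. Perm now: [1 2 4 3]
Gen 2 (s2): strand 2 crosses over strand 4. Perm now: [1 4 2 3]
Gen 3 (s2): strand 4 crosses over strand 2. Perm now: [1 2 4 3]
Gen 4 (s1): strand 1 crosses over strand 2. Perm now: [2 1 4 3]
Gen 5 (s2): strand 1 crosses over strand 4. Perm now: [2 4 1 3]
Gen 6 (s1): strand 2 crosses over strand 4. Perm now: [4 2 1 3]
Gen 7 (s3^-1): strand 1 crosses under strand 3. Perm now: [4 2 3 1]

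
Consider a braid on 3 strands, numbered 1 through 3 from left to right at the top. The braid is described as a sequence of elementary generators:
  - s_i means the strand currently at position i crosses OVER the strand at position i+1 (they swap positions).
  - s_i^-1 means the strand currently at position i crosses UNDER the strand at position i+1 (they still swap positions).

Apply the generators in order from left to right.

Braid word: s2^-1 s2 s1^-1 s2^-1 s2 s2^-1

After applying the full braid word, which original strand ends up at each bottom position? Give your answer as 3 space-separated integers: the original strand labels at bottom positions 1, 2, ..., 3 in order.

Gen 1 (s2^-1): strand 2 crosses under strand 3. Perm now: [1 3 2]
Gen 2 (s2): strand 3 crosses over strand 2. Perm now: [1 2 3]
Gen 3 (s1^-1): strand 1 crosses under strand 2. Perm now: [2 1 3]
Gen 4 (s2^-1): strand 1 crosses under strand 3. Perm now: [2 3 1]
Gen 5 (s2): strand 3 crosses over strand 1. Perm now: [2 1 3]
Gen 6 (s2^-1): strand 1 crosses under strand 3. Perm now: [2 3 1]

Answer: 2 3 1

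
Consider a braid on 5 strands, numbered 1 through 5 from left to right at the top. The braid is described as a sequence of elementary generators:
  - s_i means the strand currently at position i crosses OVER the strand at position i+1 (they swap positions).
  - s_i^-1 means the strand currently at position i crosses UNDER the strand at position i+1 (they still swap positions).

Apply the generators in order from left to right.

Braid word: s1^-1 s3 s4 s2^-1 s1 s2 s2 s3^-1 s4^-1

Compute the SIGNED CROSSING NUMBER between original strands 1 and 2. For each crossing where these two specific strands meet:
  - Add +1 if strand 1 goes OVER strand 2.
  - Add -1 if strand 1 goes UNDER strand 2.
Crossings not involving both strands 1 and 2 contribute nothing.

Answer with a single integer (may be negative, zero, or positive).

Gen 1: 1 under 2. Both 1&2? yes. Contrib: -1. Sum: -1
Gen 2: crossing 3x4. Both 1&2? no. Sum: -1
Gen 3: crossing 3x5. Both 1&2? no. Sum: -1
Gen 4: crossing 1x4. Both 1&2? no. Sum: -1
Gen 5: crossing 2x4. Both 1&2? no. Sum: -1
Gen 6: 2 over 1. Both 1&2? yes. Contrib: -1. Sum: -2
Gen 7: 1 over 2. Both 1&2? yes. Contrib: +1. Sum: -1
Gen 8: crossing 1x5. Both 1&2? no. Sum: -1
Gen 9: crossing 1x3. Both 1&2? no. Sum: -1

Answer: -1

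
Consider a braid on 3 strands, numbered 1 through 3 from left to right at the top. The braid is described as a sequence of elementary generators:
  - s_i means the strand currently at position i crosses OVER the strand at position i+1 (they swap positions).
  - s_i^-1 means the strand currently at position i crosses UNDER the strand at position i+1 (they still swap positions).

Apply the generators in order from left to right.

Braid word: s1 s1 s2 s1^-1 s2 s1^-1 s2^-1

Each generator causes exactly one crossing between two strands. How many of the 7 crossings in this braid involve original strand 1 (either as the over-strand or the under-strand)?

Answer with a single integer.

Answer: 5

Derivation:
Gen 1: crossing 1x2. Involves strand 1? yes. Count so far: 1
Gen 2: crossing 2x1. Involves strand 1? yes. Count so far: 2
Gen 3: crossing 2x3. Involves strand 1? no. Count so far: 2
Gen 4: crossing 1x3. Involves strand 1? yes. Count so far: 3
Gen 5: crossing 1x2. Involves strand 1? yes. Count so far: 4
Gen 6: crossing 3x2. Involves strand 1? no. Count so far: 4
Gen 7: crossing 3x1. Involves strand 1? yes. Count so far: 5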